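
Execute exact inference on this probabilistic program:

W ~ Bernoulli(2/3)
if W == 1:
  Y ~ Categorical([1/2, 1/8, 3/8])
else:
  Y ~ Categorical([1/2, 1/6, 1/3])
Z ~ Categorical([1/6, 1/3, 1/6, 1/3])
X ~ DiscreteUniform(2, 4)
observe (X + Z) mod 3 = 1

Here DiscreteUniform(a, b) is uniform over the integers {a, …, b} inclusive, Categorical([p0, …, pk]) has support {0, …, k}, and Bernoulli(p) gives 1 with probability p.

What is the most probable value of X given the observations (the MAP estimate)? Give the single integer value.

argmax_v P(X = v | obs) = 4

Enumerate traces; 24 have nonzero weight after conditioning:
  (W=0, Y=0, Z=0, X=4) weight 1/108
  (W=0, Y=0, Z=1, X=3) weight 1/54
  (W=0, Y=0, Z=2, X=2) weight 1/108
  (W=0, Y=0, Z=3, X=4) weight 1/54
  (W=0, Y=1, Z=0, X=4) weight 1/324
  (W=0, Y=1, Z=1, X=3) weight 1/162
  (W=0, Y=1, Z=2, X=2) weight 1/324
  (W=0, Y=1, Z=3, X=4) weight 1/162
  … 16 more
Group by X:
  weight(X=2) = 1/18
  weight(X=3) = 1/9
  weight(X=4) = 1/6
Total weight = 1/18 + 1/9 + 1/6 = 1/3
P(X=2 | obs) = 1/18 / 1/3 = 1/6
P(X=3 | obs) = 1/9 / 1/3 = 1/3
P(X=4 | obs) = 1/6 / 1/3 = 1/2
argmax = 4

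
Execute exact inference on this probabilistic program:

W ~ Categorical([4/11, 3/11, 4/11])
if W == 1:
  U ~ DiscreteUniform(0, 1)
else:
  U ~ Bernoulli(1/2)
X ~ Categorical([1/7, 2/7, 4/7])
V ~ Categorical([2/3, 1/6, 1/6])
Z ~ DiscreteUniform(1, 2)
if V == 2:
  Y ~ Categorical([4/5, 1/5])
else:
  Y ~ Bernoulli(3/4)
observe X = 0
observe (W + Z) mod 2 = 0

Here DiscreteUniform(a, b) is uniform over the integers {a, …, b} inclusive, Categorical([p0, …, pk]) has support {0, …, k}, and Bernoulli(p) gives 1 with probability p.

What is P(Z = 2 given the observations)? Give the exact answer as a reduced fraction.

Enumerate traces; 36 have nonzero weight after conditioning:
  (W=0, U=0, X=0, V=0, Z=2, Y=0) weight 1/462
  (W=0, U=0, X=0, V=0, Z=2, Y=1) weight 1/154
  (W=0, U=0, X=0, V=1, Z=2, Y=0) weight 1/1848
  (W=0, U=0, X=0, V=1, Z=2, Y=1) weight 1/616
  (W=0, U=0, X=0, V=2, Z=2, Y=0) weight 2/1155
  (W=0, U=0, X=0, V=2, Z=2, Y=1) weight 1/2310
  (W=0, U=1, X=0, V=0, Z=2, Y=0) weight 1/462
  (W=0, U=1, X=0, V=0, Z=2, Y=1) weight 1/154
  (W=1, U=0, X=0, V=0, Z=1, Y=0) weight 1/616
  … 27 more
Group by Z:
  weight(Z=1) = 3/154
  weight(Z=2) = 4/77
Total weight = 3/154 + 4/77 = 1/14
P(Z=1 | obs) = 3/154 / 1/14 = 3/11
P(Z=2 | obs) = 4/77 / 1/14 = 8/11

P(Z = 2 | obs) = 8/11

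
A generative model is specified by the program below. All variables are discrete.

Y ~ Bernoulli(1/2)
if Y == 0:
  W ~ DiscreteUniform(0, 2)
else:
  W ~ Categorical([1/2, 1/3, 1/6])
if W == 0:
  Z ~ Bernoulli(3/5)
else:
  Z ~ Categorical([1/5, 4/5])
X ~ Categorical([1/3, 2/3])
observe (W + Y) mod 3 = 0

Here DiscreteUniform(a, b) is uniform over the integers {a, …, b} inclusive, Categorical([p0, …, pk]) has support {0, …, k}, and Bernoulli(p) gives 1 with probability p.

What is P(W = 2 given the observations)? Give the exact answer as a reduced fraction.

Enumerate traces; 8 have nonzero weight after conditioning:
  (Y=0, W=0, Z=0, X=0) weight 1/45
  (Y=0, W=0, Z=0, X=1) weight 2/45
  (Y=0, W=0, Z=1, X=0) weight 1/30
  (Y=0, W=0, Z=1, X=1) weight 1/15
  (Y=1, W=2, Z=0, X=0) weight 1/180
  (Y=1, W=2, Z=0, X=1) weight 1/90
  (Y=1, W=2, Z=1, X=0) weight 1/45
  (Y=1, W=2, Z=1, X=1) weight 2/45
Group by W:
  weight(W=0) = 1/6
  weight(W=2) = 1/12
Total weight = 1/6 + 1/12 = 1/4
P(W=0 | obs) = 1/6 / 1/4 = 2/3
P(W=2 | obs) = 1/12 / 1/4 = 1/3

P(W = 2 | obs) = 1/3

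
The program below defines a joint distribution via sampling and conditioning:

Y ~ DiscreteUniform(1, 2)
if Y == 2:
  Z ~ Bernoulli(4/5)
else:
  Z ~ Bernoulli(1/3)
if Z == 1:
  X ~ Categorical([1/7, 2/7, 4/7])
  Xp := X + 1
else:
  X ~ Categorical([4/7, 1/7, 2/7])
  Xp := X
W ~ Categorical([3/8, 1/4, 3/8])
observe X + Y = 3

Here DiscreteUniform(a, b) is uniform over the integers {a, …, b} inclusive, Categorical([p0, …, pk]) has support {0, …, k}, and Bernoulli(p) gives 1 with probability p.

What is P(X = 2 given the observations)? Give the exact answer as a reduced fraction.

P(X = 2 | obs) = 40/67

Enumerate traces; 12 have nonzero weight after conditioning:
  (Y=1, Z=0, X=2, W=0) weight 1/28
  (Y=1, Z=0, X=2, W=1) weight 1/42
  (Y=1, Z=0, X=2, W=2) weight 1/28
  (Y=1, Z=1, X=2, W=0) weight 1/28
  (Y=1, Z=1, X=2, W=1) weight 1/42
  (Y=1, Z=1, X=2, W=2) weight 1/28
  (Y=2, Z=0, X=1, W=0) weight 3/560
  (Y=2, Z=0, X=1, W=1) weight 1/280
  … 4 more
Group by X:
  weight(X=1) = 9/70
  weight(X=2) = 4/21
Total weight = 9/70 + 4/21 = 67/210
P(X=1 | obs) = 9/70 / 67/210 = 27/67
P(X=2 | obs) = 4/21 / 67/210 = 40/67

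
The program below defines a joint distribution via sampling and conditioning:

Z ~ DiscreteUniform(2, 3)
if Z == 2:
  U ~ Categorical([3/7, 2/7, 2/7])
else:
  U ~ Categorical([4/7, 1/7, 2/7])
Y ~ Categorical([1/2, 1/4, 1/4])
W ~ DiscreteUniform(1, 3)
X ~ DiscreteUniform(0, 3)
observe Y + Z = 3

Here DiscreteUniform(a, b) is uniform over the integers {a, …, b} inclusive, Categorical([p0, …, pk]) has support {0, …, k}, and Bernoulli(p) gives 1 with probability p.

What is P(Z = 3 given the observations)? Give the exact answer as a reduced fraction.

P(Z = 3 | obs) = 2/3

Enumerate traces; 72 have nonzero weight after conditioning:
  (Z=2, U=0, Y=1, W=1, X=0) weight 1/224
  (Z=2, U=0, Y=1, W=1, X=1) weight 1/224
  (Z=2, U=0, Y=1, W=1, X=2) weight 1/224
  (Z=2, U=0, Y=1, W=1, X=3) weight 1/224
  (Z=2, U=0, Y=1, W=2, X=0) weight 1/224
  (Z=2, U=0, Y=1, W=2, X=1) weight 1/224
  (Z=2, U=0, Y=1, W=2, X=2) weight 1/224
  (Z=2, U=0, Y=1, W=2, X=3) weight 1/224
  (Z=3, U=0, Y=0, W=1, X=0) weight 1/84
  … 63 more
Group by Z:
  weight(Z=2) = 1/8
  weight(Z=3) = 1/4
Total weight = 1/8 + 1/4 = 3/8
P(Z=2 | obs) = 1/8 / 3/8 = 1/3
P(Z=3 | obs) = 1/4 / 3/8 = 2/3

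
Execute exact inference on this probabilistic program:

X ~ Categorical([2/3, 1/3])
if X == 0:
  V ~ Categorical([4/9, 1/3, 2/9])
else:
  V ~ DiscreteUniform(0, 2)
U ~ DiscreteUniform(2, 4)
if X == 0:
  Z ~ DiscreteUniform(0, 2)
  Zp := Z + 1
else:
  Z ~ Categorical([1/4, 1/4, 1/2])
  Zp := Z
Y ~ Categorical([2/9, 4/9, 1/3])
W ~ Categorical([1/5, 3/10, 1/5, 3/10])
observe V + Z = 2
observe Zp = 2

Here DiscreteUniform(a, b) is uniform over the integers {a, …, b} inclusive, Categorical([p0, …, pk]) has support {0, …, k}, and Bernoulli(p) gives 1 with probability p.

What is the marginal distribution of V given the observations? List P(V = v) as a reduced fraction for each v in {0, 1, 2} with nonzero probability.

P(V=0) = 3/7, P(V=1) = 4/7

Enumerate traces; 72 have nonzero weight after conditioning:
  (X=0, V=1, U=2, Z=1, Y=0, W=0) weight 4/3645
  (X=0, V=1, U=2, Z=1, Y=0, W=1) weight 2/1215
  (X=0, V=1, U=2, Z=1, Y=0, W=2) weight 4/3645
  (X=0, V=1, U=2, Z=1, Y=0, W=3) weight 2/1215
  (X=0, V=1, U=2, Z=1, Y=1, W=0) weight 8/3645
  (X=0, V=1, U=2, Z=1, Y=1, W=1) weight 4/1215
  (X=0, V=1, U=2, Z=1, Y=1, W=2) weight 8/3645
  (X=0, V=1, U=2, Z=1, Y=1, W=3) weight 4/1215
  (X=1, V=0, U=2, Z=2, Y=0, W=0) weight 1/1215
  … 63 more
Group by V:
  weight(V=0) = 1/18
  weight(V=1) = 2/27
Total weight = 1/18 + 2/27 = 7/54
P(V=0 | obs) = 1/18 / 7/54 = 3/7
P(V=1 | obs) = 2/27 / 7/54 = 4/7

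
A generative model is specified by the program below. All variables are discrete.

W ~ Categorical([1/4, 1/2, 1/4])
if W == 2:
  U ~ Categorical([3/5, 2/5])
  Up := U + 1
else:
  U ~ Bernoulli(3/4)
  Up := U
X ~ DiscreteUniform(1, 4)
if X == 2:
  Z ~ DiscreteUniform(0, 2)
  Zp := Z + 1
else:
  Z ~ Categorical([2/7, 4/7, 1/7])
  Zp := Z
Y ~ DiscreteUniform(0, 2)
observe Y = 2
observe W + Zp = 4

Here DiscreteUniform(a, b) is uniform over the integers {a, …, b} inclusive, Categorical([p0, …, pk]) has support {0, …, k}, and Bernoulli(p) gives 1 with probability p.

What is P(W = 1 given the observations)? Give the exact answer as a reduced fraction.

Enumerate traces; 10 have nonzero weight after conditioning:
  (W=1, U=0, X=2, Z=2, Y=2) weight 1/288
  (W=1, U=1, X=2, Z=2, Y=2) weight 1/96
  (W=2, U=0, X=1, Z=2, Y=2) weight 1/560
  (W=2, U=0, X=2, Z=1, Y=2) weight 1/240
  (W=2, U=0, X=3, Z=2, Y=2) weight 1/560
  (W=2, U=0, X=4, Z=2, Y=2) weight 1/560
  (W=2, U=1, X=1, Z=2, Y=2) weight 1/840
  (W=2, U=1, X=2, Z=1, Y=2) weight 1/360
  … 2 more
Group by W:
  weight(W=1) = 1/72
  weight(W=2) = 1/63
Total weight = 1/72 + 1/63 = 5/168
P(W=1 | obs) = 1/72 / 5/168 = 7/15
P(W=2 | obs) = 1/63 / 5/168 = 8/15

P(W = 1 | obs) = 7/15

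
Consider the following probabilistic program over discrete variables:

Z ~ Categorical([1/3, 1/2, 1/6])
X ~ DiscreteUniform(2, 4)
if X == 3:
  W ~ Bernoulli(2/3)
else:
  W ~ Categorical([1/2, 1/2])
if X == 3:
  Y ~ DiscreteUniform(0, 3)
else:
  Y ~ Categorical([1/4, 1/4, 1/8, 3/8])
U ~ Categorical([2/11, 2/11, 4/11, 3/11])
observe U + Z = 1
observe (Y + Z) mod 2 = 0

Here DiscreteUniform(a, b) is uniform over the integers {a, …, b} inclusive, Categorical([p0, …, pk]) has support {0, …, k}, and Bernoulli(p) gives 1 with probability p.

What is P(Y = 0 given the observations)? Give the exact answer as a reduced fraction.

P(Y = 0 | obs) = 6/31

Enumerate traces; 24 have nonzero weight after conditioning:
  (Z=0, X=2, W=0, Y=0, U=1) weight 1/396
  (Z=0, X=2, W=0, Y=2, U=1) weight 1/792
  (Z=0, X=2, W=1, Y=0, U=1) weight 1/396
  (Z=0, X=2, W=1, Y=2, U=1) weight 1/792
  (Z=0, X=3, W=0, Y=0, U=1) weight 1/594
  (Z=0, X=3, W=0, Y=2, U=1) weight 1/594
  (Z=0, X=3, W=1, Y=0, U=1) weight 1/297
  (Z=0, X=3, W=1, Y=2, U=1) weight 1/297
  (Z=1, X=2, W=0, Y=1, U=0) weight 1/264
  (Z=1, X=2, W=0, Y=3, U=0) weight 1/176
  … 14 more
Group by Y:
  weight(Y=0) = 1/66
  weight(Y=1) = 1/44
  weight(Y=2) = 1/99
  weight(Y=3) = 1/33
Total weight = 1/66 + 1/44 + 1/99 + 1/33 = 31/396
P(Y=0 | obs) = 1/66 / 31/396 = 6/31
P(Y=1 | obs) = 1/44 / 31/396 = 9/31
P(Y=2 | obs) = 1/99 / 31/396 = 4/31
P(Y=3 | obs) = 1/33 / 31/396 = 12/31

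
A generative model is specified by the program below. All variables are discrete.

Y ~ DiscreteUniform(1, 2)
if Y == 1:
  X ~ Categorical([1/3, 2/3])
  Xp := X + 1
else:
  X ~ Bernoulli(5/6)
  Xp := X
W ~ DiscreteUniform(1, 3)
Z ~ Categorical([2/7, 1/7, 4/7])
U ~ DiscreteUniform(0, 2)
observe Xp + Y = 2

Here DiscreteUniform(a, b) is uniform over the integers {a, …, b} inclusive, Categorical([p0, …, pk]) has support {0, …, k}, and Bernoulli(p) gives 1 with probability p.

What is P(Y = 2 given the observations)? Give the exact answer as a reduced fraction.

Enumerate traces; 54 have nonzero weight after conditioning:
  (Y=1, X=0, W=1, Z=0, U=0) weight 1/189
  (Y=1, X=0, W=1, Z=0, U=1) weight 1/189
  (Y=1, X=0, W=1, Z=0, U=2) weight 1/189
  (Y=1, X=0, W=1, Z=1, U=0) weight 1/378
  (Y=1, X=0, W=1, Z=1, U=1) weight 1/378
  (Y=1, X=0, W=1, Z=1, U=2) weight 1/378
  (Y=1, X=0, W=1, Z=2, U=0) weight 2/189
  (Y=1, X=0, W=1, Z=2, U=1) weight 2/189
  (Y=2, X=0, W=1, Z=0, U=0) weight 1/378
  … 45 more
Group by Y:
  weight(Y=1) = 1/6
  weight(Y=2) = 1/12
Total weight = 1/6 + 1/12 = 1/4
P(Y=1 | obs) = 1/6 / 1/4 = 2/3
P(Y=2 | obs) = 1/12 / 1/4 = 1/3

P(Y = 2 | obs) = 1/3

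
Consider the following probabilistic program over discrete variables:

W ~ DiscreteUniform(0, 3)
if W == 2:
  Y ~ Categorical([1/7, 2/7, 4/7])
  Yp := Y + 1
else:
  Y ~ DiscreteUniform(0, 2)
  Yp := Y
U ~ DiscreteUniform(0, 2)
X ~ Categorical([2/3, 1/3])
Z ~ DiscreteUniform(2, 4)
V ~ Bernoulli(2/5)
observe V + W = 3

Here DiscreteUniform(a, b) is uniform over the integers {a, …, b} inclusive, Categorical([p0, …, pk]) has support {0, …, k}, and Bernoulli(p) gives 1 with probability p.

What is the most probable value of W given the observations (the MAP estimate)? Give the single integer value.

Enumerate traces; 108 have nonzero weight after conditioning:
  (W=2, Y=0, U=0, X=0, Z=2, V=1) weight 1/945
  (W=2, Y=0, U=0, X=0, Z=3, V=1) weight 1/945
  (W=2, Y=0, U=0, X=0, Z=4, V=1) weight 1/945
  (W=2, Y=0, U=0, X=1, Z=2, V=1) weight 1/1890
  (W=2, Y=0, U=0, X=1, Z=3, V=1) weight 1/1890
  (W=2, Y=0, U=0, X=1, Z=4, V=1) weight 1/1890
  (W=2, Y=0, U=1, X=0, Z=2, V=1) weight 1/945
  (W=2, Y=0, U=1, X=0, Z=3, V=1) weight 1/945
  (W=3, Y=0, U=0, X=0, Z=2, V=0) weight 1/270
  … 99 more
Group by W:
  weight(W=2) = 1/10
  weight(W=3) = 3/20
Total weight = 1/10 + 3/20 = 1/4
P(W=2 | obs) = 1/10 / 1/4 = 2/5
P(W=3 | obs) = 3/20 / 1/4 = 3/5
argmax = 3

argmax_v P(W = v | obs) = 3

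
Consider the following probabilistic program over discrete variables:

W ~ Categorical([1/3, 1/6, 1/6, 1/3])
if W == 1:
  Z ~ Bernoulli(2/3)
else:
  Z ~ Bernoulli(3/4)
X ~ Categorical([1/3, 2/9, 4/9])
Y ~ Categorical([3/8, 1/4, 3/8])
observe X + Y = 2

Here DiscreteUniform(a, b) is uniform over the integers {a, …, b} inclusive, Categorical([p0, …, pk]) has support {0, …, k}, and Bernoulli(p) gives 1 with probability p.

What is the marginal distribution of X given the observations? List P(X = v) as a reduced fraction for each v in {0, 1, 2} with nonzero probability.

P(X=0) = 9/25, P(X=1) = 4/25, P(X=2) = 12/25

Enumerate traces; 24 have nonzero weight after conditioning:
  (W=0, Z=0, X=0, Y=2) weight 1/96
  (W=0, Z=0, X=1, Y=1) weight 1/216
  (W=0, Z=0, X=2, Y=0) weight 1/72
  (W=0, Z=1, X=0, Y=2) weight 1/32
  (W=0, Z=1, X=1, Y=1) weight 1/72
  (W=0, Z=1, X=2, Y=0) weight 1/24
  (W=1, Z=0, X=0, Y=2) weight 1/144
  (W=1, Z=0, X=1, Y=1) weight 1/324
  … 16 more
Group by X:
  weight(X=0) = 1/8
  weight(X=1) = 1/18
  weight(X=2) = 1/6
Total weight = 1/8 + 1/18 + 1/6 = 25/72
P(X=0 | obs) = 1/8 / 25/72 = 9/25
P(X=1 | obs) = 1/18 / 25/72 = 4/25
P(X=2 | obs) = 1/6 / 25/72 = 12/25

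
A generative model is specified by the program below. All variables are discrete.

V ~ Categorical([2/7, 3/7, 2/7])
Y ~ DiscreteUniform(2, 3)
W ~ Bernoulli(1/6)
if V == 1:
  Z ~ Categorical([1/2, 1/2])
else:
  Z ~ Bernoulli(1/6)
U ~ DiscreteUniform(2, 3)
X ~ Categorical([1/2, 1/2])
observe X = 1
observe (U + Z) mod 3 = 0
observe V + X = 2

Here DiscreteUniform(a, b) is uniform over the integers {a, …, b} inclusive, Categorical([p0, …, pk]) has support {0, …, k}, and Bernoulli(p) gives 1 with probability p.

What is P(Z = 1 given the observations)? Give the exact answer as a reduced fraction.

P(Z = 1 | obs) = 1/2

Enumerate traces; 8 have nonzero weight after conditioning:
  (V=1, Y=2, W=0, Z=0, U=3, X=1) weight 5/224
  (V=1, Y=2, W=0, Z=1, U=2, X=1) weight 5/224
  (V=1, Y=2, W=1, Z=0, U=3, X=1) weight 1/224
  (V=1, Y=2, W=1, Z=1, U=2, X=1) weight 1/224
  (V=1, Y=3, W=0, Z=0, U=3, X=1) weight 5/224
  (V=1, Y=3, W=0, Z=1, U=2, X=1) weight 5/224
  (V=1, Y=3, W=1, Z=0, U=3, X=1) weight 1/224
  (V=1, Y=3, W=1, Z=1, U=2, X=1) weight 1/224
Group by Z:
  weight(Z=0) = 3/56
  weight(Z=1) = 3/56
Total weight = 3/56 + 3/56 = 3/28
P(Z=0 | obs) = 3/56 / 3/28 = 1/2
P(Z=1 | obs) = 3/56 / 3/28 = 1/2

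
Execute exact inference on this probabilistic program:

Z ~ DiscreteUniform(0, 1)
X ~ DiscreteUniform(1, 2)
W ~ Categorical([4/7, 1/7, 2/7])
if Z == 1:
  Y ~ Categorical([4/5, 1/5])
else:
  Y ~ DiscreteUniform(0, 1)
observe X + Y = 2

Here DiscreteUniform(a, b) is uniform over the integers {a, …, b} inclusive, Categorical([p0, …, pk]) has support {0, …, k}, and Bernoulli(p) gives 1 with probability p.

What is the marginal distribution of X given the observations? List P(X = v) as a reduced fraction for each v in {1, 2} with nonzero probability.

P(X=1) = 7/20, P(X=2) = 13/20

Enumerate traces; 12 have nonzero weight after conditioning:
  (Z=0, X=1, W=0, Y=1) weight 1/14
  (Z=0, X=1, W=1, Y=1) weight 1/56
  (Z=0, X=1, W=2, Y=1) weight 1/28
  (Z=0, X=2, W=0, Y=0) weight 1/14
  (Z=0, X=2, W=1, Y=0) weight 1/56
  (Z=0, X=2, W=2, Y=0) weight 1/28
  (Z=1, X=1, W=0, Y=1) weight 1/35
  (Z=1, X=1, W=1, Y=1) weight 1/140
  … 4 more
Group by X:
  weight(X=1) = 7/40
  weight(X=2) = 13/40
Total weight = 7/40 + 13/40 = 1/2
P(X=1 | obs) = 7/40 / 1/2 = 7/20
P(X=2 | obs) = 13/40 / 1/2 = 13/20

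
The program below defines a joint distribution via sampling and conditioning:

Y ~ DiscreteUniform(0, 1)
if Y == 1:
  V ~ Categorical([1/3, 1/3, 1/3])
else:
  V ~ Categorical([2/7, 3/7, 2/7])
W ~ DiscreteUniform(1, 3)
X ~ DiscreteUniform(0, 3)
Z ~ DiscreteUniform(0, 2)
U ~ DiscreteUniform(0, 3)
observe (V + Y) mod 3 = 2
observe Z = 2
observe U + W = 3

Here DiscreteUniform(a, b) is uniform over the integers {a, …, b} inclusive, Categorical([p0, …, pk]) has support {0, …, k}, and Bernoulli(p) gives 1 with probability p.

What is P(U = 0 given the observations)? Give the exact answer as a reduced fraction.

P(U = 0 | obs) = 1/3

Enumerate traces; 24 have nonzero weight after conditioning:
  (Y=0, V=2, W=1, X=0, Z=2, U=2) weight 1/1008
  (Y=0, V=2, W=1, X=1, Z=2, U=2) weight 1/1008
  (Y=0, V=2, W=1, X=2, Z=2, U=2) weight 1/1008
  (Y=0, V=2, W=1, X=3, Z=2, U=2) weight 1/1008
  (Y=0, V=2, W=2, X=0, Z=2, U=1) weight 1/1008
  (Y=0, V=2, W=2, X=1, Z=2, U=1) weight 1/1008
  (Y=0, V=2, W=2, X=2, Z=2, U=1) weight 1/1008
  (Y=0, V=2, W=2, X=3, Z=2, U=1) weight 1/1008
  (Y=0, V=2, W=3, X=0, Z=2, U=0) weight 1/1008
  … 15 more
Group by U:
  weight(U=0) = 13/1512
  weight(U=1) = 13/1512
  weight(U=2) = 13/1512
Total weight = 13/1512 + 13/1512 + 13/1512 = 13/504
P(U=0 | obs) = 13/1512 / 13/504 = 1/3
P(U=1 | obs) = 13/1512 / 13/504 = 1/3
P(U=2 | obs) = 13/1512 / 13/504 = 1/3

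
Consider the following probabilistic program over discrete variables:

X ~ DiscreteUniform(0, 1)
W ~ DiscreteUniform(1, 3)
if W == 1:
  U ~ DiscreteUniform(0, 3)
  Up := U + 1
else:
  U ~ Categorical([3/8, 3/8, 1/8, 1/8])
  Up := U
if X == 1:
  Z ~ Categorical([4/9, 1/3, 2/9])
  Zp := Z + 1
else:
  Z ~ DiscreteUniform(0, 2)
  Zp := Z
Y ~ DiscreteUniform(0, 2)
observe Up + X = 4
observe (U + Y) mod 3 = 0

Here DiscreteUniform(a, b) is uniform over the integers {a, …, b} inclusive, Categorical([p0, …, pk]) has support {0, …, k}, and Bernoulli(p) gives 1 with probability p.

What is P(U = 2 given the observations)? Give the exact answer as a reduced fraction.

P(U = 2 | obs) = 1/3

Enumerate traces; 12 have nonzero weight after conditioning:
  (X=0, W=1, U=3, Z=0, Y=0) weight 1/216
  (X=0, W=1, U=3, Z=1, Y=0) weight 1/216
  (X=0, W=1, U=3, Z=2, Y=0) weight 1/216
  (X=1, W=1, U=2, Z=0, Y=1) weight 1/162
  (X=1, W=1, U=2, Z=1, Y=1) weight 1/216
  (X=1, W=1, U=2, Z=2, Y=1) weight 1/324
  (X=1, W=2, U=3, Z=0, Y=0) weight 1/324
  (X=1, W=2, U=3, Z=1, Y=0) weight 1/432
  … 4 more
Group by U:
  weight(U=2) = 1/72
  weight(U=3) = 1/36
Total weight = 1/72 + 1/36 = 1/24
P(U=2 | obs) = 1/72 / 1/24 = 1/3
P(U=3 | obs) = 1/36 / 1/24 = 2/3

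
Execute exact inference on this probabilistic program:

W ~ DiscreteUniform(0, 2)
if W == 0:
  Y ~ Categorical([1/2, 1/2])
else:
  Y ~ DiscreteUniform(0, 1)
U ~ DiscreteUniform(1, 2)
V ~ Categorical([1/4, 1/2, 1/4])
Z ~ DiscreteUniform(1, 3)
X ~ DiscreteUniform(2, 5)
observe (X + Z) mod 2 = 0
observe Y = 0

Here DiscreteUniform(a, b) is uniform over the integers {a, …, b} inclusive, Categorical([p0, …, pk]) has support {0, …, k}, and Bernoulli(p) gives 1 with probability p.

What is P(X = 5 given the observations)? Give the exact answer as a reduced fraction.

P(X = 5 | obs) = 1/3

Enumerate traces; 108 have nonzero weight after conditioning:
  (W=0, Y=0, U=1, V=0, Z=1, X=3) weight 1/576
  (W=0, Y=0, U=1, V=0, Z=1, X=5) weight 1/576
  (W=0, Y=0, U=1, V=0, Z=2, X=2) weight 1/576
  (W=0, Y=0, U=1, V=0, Z=2, X=4) weight 1/576
  (W=0, Y=0, U=1, V=0, Z=3, X=3) weight 1/576
  (W=0, Y=0, U=1, V=0, Z=3, X=5) weight 1/576
  (W=0, Y=0, U=1, V=1, Z=1, X=3) weight 1/288
  (W=0, Y=0, U=1, V=1, Z=1, X=5) weight 1/288
  … 100 more
Group by X:
  weight(X=2) = 1/24
  weight(X=3) = 1/12
  weight(X=4) = 1/24
  weight(X=5) = 1/12
Total weight = 1/24 + 1/12 + 1/24 + 1/12 = 1/4
P(X=2 | obs) = 1/24 / 1/4 = 1/6
P(X=3 | obs) = 1/12 / 1/4 = 1/3
P(X=4 | obs) = 1/24 / 1/4 = 1/6
P(X=5 | obs) = 1/12 / 1/4 = 1/3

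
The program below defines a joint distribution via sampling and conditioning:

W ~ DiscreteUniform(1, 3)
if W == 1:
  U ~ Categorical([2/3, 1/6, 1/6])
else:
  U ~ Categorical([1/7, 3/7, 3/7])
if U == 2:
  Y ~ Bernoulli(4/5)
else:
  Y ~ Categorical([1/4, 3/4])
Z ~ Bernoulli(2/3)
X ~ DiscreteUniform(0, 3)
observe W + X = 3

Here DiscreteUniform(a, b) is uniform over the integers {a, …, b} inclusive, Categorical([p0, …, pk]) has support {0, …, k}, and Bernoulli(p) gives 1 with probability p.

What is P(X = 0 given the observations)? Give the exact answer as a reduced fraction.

Enumerate traces; 36 have nonzero weight after conditioning:
  (W=1, U=0, Y=0, Z=0, X=2) weight 1/216
  (W=1, U=0, Y=0, Z=1, X=2) weight 1/108
  (W=1, U=0, Y=1, Z=0, X=2) weight 1/72
  (W=1, U=0, Y=1, Z=1, X=2) weight 1/36
  (W=1, U=1, Y=0, Z=0, X=2) weight 1/864
  (W=1, U=1, Y=0, Z=1, X=2) weight 1/432
  (W=1, U=1, Y=1, Z=0, X=2) weight 1/288
  (W=1, U=1, Y=1, Z=1, X=2) weight 1/144
  (W=2, U=0, Y=0, Z=0, X=1) weight 1/1008
  (W=3, U=0, Y=0, Z=0, X=0) weight 1/1008
  … 26 more
Group by X:
  weight(X=0) = 1/12
  weight(X=1) = 1/12
  weight(X=2) = 1/12
Total weight = 1/12 + 1/12 + 1/12 = 1/4
P(X=0 | obs) = 1/12 / 1/4 = 1/3
P(X=1 | obs) = 1/12 / 1/4 = 1/3
P(X=2 | obs) = 1/12 / 1/4 = 1/3

P(X = 0 | obs) = 1/3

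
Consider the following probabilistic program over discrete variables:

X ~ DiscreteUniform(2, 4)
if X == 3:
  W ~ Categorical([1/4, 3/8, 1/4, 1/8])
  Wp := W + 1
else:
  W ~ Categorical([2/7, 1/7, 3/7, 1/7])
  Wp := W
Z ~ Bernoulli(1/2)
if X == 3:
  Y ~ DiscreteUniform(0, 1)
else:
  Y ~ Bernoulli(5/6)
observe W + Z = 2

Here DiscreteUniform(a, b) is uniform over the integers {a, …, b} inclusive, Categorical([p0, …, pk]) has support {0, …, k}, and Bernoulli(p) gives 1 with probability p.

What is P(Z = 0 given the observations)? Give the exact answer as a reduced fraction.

Enumerate traces; 12 have nonzero weight after conditioning:
  (X=2, W=1, Z=1, Y=0) weight 1/252
  (X=2, W=1, Z=1, Y=1) weight 5/252
  (X=2, W=2, Z=0, Y=0) weight 1/84
  (X=2, W=2, Z=0, Y=1) weight 5/84
  (X=3, W=1, Z=1, Y=0) weight 1/32
  (X=3, W=1, Z=1, Y=1) weight 1/32
  (X=3, W=2, Z=0, Y=0) weight 1/48
  (X=3, W=2, Z=0, Y=1) weight 1/48
  … 4 more
Group by Z:
  weight(Z=0) = 31/168
  weight(Z=1) = 37/336
Total weight = 31/168 + 37/336 = 33/112
P(Z=0 | obs) = 31/168 / 33/112 = 62/99
P(Z=1 | obs) = 37/336 / 33/112 = 37/99

P(Z = 0 | obs) = 62/99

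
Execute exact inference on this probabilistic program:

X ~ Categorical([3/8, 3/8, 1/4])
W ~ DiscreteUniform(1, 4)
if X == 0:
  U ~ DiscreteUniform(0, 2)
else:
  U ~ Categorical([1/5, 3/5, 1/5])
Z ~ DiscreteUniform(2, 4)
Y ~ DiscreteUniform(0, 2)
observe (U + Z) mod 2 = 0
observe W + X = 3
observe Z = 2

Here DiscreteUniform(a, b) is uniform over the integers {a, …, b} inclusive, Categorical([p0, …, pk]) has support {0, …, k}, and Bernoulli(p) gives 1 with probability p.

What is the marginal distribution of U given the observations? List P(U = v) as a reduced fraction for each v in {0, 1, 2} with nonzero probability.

Enumerate traces; 18 have nonzero weight after conditioning:
  (X=0, W=3, U=0, Z=2, Y=0) weight 1/288
  (X=0, W=3, U=0, Z=2, Y=1) weight 1/288
  (X=0, W=3, U=0, Z=2, Y=2) weight 1/288
  (X=0, W=3, U=2, Z=2, Y=0) weight 1/288
  (X=0, W=3, U=2, Z=2, Y=1) weight 1/288
  (X=0, W=3, U=2, Z=2, Y=2) weight 1/288
  (X=1, W=2, U=0, Z=2, Y=0) weight 1/480
  (X=1, W=2, U=0, Z=2, Y=1) weight 1/480
  … 10 more
Group by U:
  weight(U=0) = 1/48
  weight(U=2) = 1/48
Total weight = 1/48 + 1/48 = 1/24
P(U=0 | obs) = 1/48 / 1/24 = 1/2
P(U=2 | obs) = 1/48 / 1/24 = 1/2

P(U=0) = 1/2, P(U=2) = 1/2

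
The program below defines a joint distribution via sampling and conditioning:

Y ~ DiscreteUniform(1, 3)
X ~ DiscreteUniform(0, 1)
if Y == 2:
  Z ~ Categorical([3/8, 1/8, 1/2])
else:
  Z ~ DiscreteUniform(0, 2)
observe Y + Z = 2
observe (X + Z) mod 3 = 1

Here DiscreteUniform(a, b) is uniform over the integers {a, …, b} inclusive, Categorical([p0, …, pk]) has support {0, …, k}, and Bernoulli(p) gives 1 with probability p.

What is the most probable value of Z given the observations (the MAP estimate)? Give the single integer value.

Enumerate traces; 2 have nonzero weight after conditioning:
  (Y=1, X=0, Z=1) weight 1/18
  (Y=2, X=1, Z=0) weight 1/16
Group by Z:
  weight(Z=0) = 1/16
  weight(Z=1) = 1/18
Total weight = 1/16 + 1/18 = 17/144
P(Z=0 | obs) = 1/16 / 17/144 = 9/17
P(Z=1 | obs) = 1/18 / 17/144 = 8/17
argmax = 0

argmax_v P(Z = v | obs) = 0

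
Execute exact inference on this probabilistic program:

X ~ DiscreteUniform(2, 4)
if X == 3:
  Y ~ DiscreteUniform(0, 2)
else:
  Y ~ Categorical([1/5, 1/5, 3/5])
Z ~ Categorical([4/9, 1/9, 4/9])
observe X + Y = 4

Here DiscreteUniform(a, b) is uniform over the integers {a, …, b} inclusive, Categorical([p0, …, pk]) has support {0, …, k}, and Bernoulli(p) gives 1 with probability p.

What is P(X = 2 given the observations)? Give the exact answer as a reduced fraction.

P(X = 2 | obs) = 9/17

Enumerate traces; 9 have nonzero weight after conditioning:
  (X=2, Y=2, Z=0) weight 4/45
  (X=2, Y=2, Z=1) weight 1/45
  (X=2, Y=2, Z=2) weight 4/45
  (X=3, Y=1, Z=0) weight 4/81
  (X=3, Y=1, Z=1) weight 1/81
  (X=3, Y=1, Z=2) weight 4/81
  (X=4, Y=0, Z=0) weight 4/135
  (X=4, Y=0, Z=1) weight 1/135
  … 1 more
Group by X:
  weight(X=2) = 1/5
  weight(X=3) = 1/9
  weight(X=4) = 1/15
Total weight = 1/5 + 1/9 + 1/15 = 17/45
P(X=2 | obs) = 1/5 / 17/45 = 9/17
P(X=3 | obs) = 1/9 / 17/45 = 5/17
P(X=4 | obs) = 1/15 / 17/45 = 3/17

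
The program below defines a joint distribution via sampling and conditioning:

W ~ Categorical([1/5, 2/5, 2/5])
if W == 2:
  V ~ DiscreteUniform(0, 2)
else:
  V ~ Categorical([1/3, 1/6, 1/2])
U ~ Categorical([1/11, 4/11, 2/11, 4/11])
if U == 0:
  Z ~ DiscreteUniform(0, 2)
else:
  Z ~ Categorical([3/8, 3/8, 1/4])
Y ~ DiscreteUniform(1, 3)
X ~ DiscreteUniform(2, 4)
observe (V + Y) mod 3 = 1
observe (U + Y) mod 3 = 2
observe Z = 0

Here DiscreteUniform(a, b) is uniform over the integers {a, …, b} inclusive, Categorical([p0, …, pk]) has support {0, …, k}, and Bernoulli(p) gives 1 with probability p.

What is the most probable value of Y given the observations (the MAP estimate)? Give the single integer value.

argmax_v P(Y = v | obs) = 2

Enumerate traces; 36 have nonzero weight after conditioning:
  (W=0, V=0, U=1, Z=0, Y=1, X=2) weight 1/990
  (W=0, V=0, U=1, Z=0, Y=1, X=3) weight 1/990
  (W=0, V=0, U=1, Z=0, Y=1, X=4) weight 1/990
  (W=0, V=1, U=2, Z=0, Y=3, X=2) weight 1/3960
  (W=0, V=1, U=2, Z=0, Y=3, X=3) weight 1/3960
  (W=0, V=1, U=2, Z=0, Y=3, X=4) weight 1/3960
  (W=0, V=2, U=0, Z=0, Y=2, X=2) weight 1/2970
  (W=0, V=2, U=0, Z=0, Y=2, X=3) weight 1/2970
  … 28 more
Group by Y:
  weight(Y=1) = 1/66
  weight(Y=2) = 13/540
  weight(Y=3) = 7/1320
Total weight = 1/66 + 13/540 + 7/1320 = 529/11880
P(Y=1 | obs) = 1/66 / 529/11880 = 180/529
P(Y=2 | obs) = 13/540 / 529/11880 = 286/529
P(Y=3 | obs) = 7/1320 / 529/11880 = 63/529
argmax = 2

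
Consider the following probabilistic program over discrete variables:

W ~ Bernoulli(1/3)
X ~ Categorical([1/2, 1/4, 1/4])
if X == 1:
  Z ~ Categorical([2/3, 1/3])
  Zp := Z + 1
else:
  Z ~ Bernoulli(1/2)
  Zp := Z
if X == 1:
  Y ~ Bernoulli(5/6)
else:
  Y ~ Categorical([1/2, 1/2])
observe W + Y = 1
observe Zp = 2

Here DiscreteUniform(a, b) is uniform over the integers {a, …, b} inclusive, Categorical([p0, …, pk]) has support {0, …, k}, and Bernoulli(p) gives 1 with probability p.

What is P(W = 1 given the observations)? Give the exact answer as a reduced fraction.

P(W = 1 | obs) = 1/11

Enumerate traces; 2 have nonzero weight after conditioning:
  (W=0, X=1, Z=1, Y=1) weight 5/108
  (W=1, X=1, Z=1, Y=0) weight 1/216
Group by W:
  weight(W=0) = 5/108
  weight(W=1) = 1/216
Total weight = 5/108 + 1/216 = 11/216
P(W=0 | obs) = 5/108 / 11/216 = 10/11
P(W=1 | obs) = 1/216 / 11/216 = 1/11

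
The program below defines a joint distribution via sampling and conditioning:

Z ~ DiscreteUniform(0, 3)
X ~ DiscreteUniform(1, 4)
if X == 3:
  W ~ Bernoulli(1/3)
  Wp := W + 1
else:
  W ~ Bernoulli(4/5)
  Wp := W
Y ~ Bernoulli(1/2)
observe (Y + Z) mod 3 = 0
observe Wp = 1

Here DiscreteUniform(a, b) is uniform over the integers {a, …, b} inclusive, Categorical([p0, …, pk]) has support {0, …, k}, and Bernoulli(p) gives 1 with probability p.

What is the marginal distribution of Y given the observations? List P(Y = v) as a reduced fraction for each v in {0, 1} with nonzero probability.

Enumerate traces; 12 have nonzero weight after conditioning:
  (Z=0, X=1, W=1, Y=0) weight 1/40
  (Z=0, X=2, W=1, Y=0) weight 1/40
  (Z=0, X=3, W=0, Y=0) weight 1/48
  (Z=0, X=4, W=1, Y=0) weight 1/40
  (Z=2, X=1, W=1, Y=1) weight 1/40
  (Z=2, X=2, W=1, Y=1) weight 1/40
  (Z=2, X=3, W=0, Y=1) weight 1/48
  (Z=2, X=4, W=1, Y=1) weight 1/40
  … 4 more
Group by Y:
  weight(Y=0) = 23/120
  weight(Y=1) = 23/240
Total weight = 23/120 + 23/240 = 23/80
P(Y=0 | obs) = 23/120 / 23/80 = 2/3
P(Y=1 | obs) = 23/240 / 23/80 = 1/3

P(Y=0) = 2/3, P(Y=1) = 1/3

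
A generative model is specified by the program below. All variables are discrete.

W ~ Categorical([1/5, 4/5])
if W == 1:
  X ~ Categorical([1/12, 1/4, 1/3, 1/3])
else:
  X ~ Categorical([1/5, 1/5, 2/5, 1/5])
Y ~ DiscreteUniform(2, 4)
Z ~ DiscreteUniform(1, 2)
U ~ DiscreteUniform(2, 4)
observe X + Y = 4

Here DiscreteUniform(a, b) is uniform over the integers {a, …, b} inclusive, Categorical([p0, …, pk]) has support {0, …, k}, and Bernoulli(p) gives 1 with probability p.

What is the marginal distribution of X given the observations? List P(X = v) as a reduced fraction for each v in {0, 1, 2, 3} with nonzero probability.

P(X=0) = 2/13, P(X=1) = 9/26, P(X=2) = 1/2

Enumerate traces; 36 have nonzero weight after conditioning:
  (W=0, X=0, Y=4, Z=1, U=2) weight 1/450
  (W=0, X=0, Y=4, Z=1, U=3) weight 1/450
  (W=0, X=0, Y=4, Z=1, U=4) weight 1/450
  (W=0, X=0, Y=4, Z=2, U=2) weight 1/450
  (W=0, X=0, Y=4, Z=2, U=3) weight 1/450
  (W=0, X=0, Y=4, Z=2, U=4) weight 1/450
  (W=0, X=1, Y=3, Z=1, U=2) weight 1/450
  (W=0, X=1, Y=3, Z=1, U=3) weight 1/450
  (W=0, X=2, Y=2, Z=1, U=2) weight 1/225
  … 27 more
Group by X:
  weight(X=0) = 8/225
  weight(X=1) = 2/25
  weight(X=2) = 26/225
Total weight = 8/225 + 2/25 + 26/225 = 52/225
P(X=0 | obs) = 8/225 / 52/225 = 2/13
P(X=1 | obs) = 2/25 / 52/225 = 9/26
P(X=2 | obs) = 26/225 / 52/225 = 1/2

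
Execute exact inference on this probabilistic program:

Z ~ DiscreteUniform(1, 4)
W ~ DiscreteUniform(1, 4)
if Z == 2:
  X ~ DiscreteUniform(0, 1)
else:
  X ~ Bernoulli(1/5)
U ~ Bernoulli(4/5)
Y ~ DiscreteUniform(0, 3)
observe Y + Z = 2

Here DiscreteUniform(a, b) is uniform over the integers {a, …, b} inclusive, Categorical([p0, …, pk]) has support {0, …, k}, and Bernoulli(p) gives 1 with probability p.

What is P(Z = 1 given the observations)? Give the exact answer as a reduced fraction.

P(Z = 1 | obs) = 1/2

Enumerate traces; 32 have nonzero weight after conditioning:
  (Z=1, W=1, X=0, U=0, Y=1) weight 1/400
  (Z=1, W=1, X=0, U=1, Y=1) weight 1/100
  (Z=1, W=1, X=1, U=0, Y=1) weight 1/1600
  (Z=1, W=1, X=1, U=1, Y=1) weight 1/400
  (Z=1, W=2, X=0, U=0, Y=1) weight 1/400
  (Z=1, W=2, X=0, U=1, Y=1) weight 1/100
  (Z=1, W=2, X=1, U=0, Y=1) weight 1/1600
  (Z=1, W=2, X=1, U=1, Y=1) weight 1/400
  (Z=2, W=1, X=0, U=0, Y=0) weight 1/640
  … 23 more
Group by Z:
  weight(Z=1) = 1/16
  weight(Z=2) = 1/16
Total weight = 1/16 + 1/16 = 1/8
P(Z=1 | obs) = 1/16 / 1/8 = 1/2
P(Z=2 | obs) = 1/16 / 1/8 = 1/2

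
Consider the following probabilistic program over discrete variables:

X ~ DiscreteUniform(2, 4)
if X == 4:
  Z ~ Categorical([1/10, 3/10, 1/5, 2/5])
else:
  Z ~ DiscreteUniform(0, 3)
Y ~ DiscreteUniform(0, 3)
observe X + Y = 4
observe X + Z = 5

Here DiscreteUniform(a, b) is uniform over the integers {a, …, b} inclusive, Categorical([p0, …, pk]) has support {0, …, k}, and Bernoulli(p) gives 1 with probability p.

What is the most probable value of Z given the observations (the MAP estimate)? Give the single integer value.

argmax_v P(Z = v | obs) = 1

Enumerate traces; 3 have nonzero weight after conditioning:
  (X=2, Z=3, Y=2) weight 1/48
  (X=3, Z=2, Y=1) weight 1/48
  (X=4, Z=1, Y=0) weight 1/40
Group by Z:
  weight(Z=1) = 1/40
  weight(Z=2) = 1/48
  weight(Z=3) = 1/48
Total weight = 1/40 + 1/48 + 1/48 = 1/15
P(Z=1 | obs) = 1/40 / 1/15 = 3/8
P(Z=2 | obs) = 1/48 / 1/15 = 5/16
P(Z=3 | obs) = 1/48 / 1/15 = 5/16
argmax = 1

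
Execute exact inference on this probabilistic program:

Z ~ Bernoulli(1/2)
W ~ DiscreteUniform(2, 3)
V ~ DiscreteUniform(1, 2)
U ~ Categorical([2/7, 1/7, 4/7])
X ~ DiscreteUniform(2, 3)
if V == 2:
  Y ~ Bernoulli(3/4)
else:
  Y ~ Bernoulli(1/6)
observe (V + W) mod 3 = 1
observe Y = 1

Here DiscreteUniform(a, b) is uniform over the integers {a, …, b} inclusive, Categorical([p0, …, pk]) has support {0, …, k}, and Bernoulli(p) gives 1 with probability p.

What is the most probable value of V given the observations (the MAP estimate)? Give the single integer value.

Enumerate traces; 24 have nonzero weight after conditioning:
  (Z=0, W=2, V=2, U=0, X=2, Y=1) weight 3/224
  (Z=0, W=2, V=2, U=0, X=3, Y=1) weight 3/224
  (Z=0, W=2, V=2, U=1, X=2, Y=1) weight 3/448
  (Z=0, W=2, V=2, U=1, X=3, Y=1) weight 3/448
  (Z=0, W=2, V=2, U=2, X=2, Y=1) weight 3/112
  (Z=0, W=2, V=2, U=2, X=3, Y=1) weight 3/112
  (Z=0, W=3, V=1, U=0, X=2, Y=1) weight 1/336
  (Z=0, W=3, V=1, U=0, X=3, Y=1) weight 1/336
  … 16 more
Group by V:
  weight(V=1) = 1/24
  weight(V=2) = 3/16
Total weight = 1/24 + 3/16 = 11/48
P(V=1 | obs) = 1/24 / 11/48 = 2/11
P(V=2 | obs) = 3/16 / 11/48 = 9/11
argmax = 2

argmax_v P(V = v | obs) = 2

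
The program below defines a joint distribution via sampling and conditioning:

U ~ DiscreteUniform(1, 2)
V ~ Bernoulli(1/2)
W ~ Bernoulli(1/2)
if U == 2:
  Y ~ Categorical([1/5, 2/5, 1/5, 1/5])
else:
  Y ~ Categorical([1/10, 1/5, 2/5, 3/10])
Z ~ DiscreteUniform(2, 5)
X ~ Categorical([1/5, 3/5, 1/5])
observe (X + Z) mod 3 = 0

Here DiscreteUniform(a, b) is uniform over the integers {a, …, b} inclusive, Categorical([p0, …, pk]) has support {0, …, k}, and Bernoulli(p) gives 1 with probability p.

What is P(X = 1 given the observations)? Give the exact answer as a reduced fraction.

Enumerate traces; 128 have nonzero weight after conditioning:
  (U=1, V=0, W=0, Y=0, Z=2, X=1) weight 3/1600
  (U=1, V=0, W=0, Y=0, Z=3, X=0) weight 1/1600
  (U=1, V=0, W=0, Y=0, Z=4, X=2) weight 1/1600
  (U=1, V=0, W=0, Y=0, Z=5, X=1) weight 3/1600
  (U=1, V=0, W=0, Y=1, Z=2, X=1) weight 3/800
  (U=1, V=0, W=0, Y=1, Z=3, X=0) weight 1/800
  (U=1, V=0, W=0, Y=1, Z=4, X=2) weight 1/800
  (U=1, V=0, W=0, Y=1, Z=5, X=1) weight 3/800
  … 120 more
Group by X:
  weight(X=0) = 1/20
  weight(X=1) = 3/10
  weight(X=2) = 1/20
Total weight = 1/20 + 3/10 + 1/20 = 2/5
P(X=0 | obs) = 1/20 / 2/5 = 1/8
P(X=1 | obs) = 3/10 / 2/5 = 3/4
P(X=2 | obs) = 1/20 / 2/5 = 1/8

P(X = 1 | obs) = 3/4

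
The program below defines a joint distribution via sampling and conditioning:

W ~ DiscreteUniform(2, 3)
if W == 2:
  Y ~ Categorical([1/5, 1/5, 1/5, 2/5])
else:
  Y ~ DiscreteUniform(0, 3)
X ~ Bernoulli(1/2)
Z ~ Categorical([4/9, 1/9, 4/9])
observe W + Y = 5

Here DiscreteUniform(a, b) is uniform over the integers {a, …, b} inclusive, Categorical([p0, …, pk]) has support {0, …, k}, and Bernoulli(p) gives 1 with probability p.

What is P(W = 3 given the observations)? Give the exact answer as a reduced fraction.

Enumerate traces; 12 have nonzero weight after conditioning:
  (W=2, Y=3, X=0, Z=0) weight 2/45
  (W=2, Y=3, X=0, Z=1) weight 1/90
  (W=2, Y=3, X=0, Z=2) weight 2/45
  (W=2, Y=3, X=1, Z=0) weight 2/45
  (W=2, Y=3, X=1, Z=1) weight 1/90
  (W=2, Y=3, X=1, Z=2) weight 2/45
  (W=3, Y=2, X=0, Z=0) weight 1/36
  (W=3, Y=2, X=0, Z=1) weight 1/144
  … 4 more
Group by W:
  weight(W=2) = 1/5
  weight(W=3) = 1/8
Total weight = 1/5 + 1/8 = 13/40
P(W=2 | obs) = 1/5 / 13/40 = 8/13
P(W=3 | obs) = 1/8 / 13/40 = 5/13

P(W = 3 | obs) = 5/13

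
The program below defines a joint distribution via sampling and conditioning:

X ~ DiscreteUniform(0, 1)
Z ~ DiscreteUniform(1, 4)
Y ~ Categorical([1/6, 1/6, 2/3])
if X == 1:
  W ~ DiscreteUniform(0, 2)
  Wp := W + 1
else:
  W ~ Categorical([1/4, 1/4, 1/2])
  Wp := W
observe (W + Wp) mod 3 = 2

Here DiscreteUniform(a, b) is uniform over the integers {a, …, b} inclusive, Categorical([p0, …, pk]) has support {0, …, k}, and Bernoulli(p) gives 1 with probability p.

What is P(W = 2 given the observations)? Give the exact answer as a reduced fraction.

Enumerate traces; 24 have nonzero weight after conditioning:
  (X=0, Z=1, Y=0, W=1) weight 1/192
  (X=0, Z=1, Y=1, W=1) weight 1/192
  (X=0, Z=1, Y=2, W=1) weight 1/48
  (X=0, Z=2, Y=0, W=1) weight 1/192
  (X=0, Z=2, Y=1, W=1) weight 1/192
  (X=0, Z=2, Y=2, W=1) weight 1/48
  (X=0, Z=3, Y=0, W=1) weight 1/192
  (X=0, Z=3, Y=1, W=1) weight 1/192
  (X=1, Z=1, Y=0, W=2) weight 1/144
  … 15 more
Group by W:
  weight(W=1) = 1/8
  weight(W=2) = 1/6
Total weight = 1/8 + 1/6 = 7/24
P(W=1 | obs) = 1/8 / 7/24 = 3/7
P(W=2 | obs) = 1/6 / 7/24 = 4/7

P(W = 2 | obs) = 4/7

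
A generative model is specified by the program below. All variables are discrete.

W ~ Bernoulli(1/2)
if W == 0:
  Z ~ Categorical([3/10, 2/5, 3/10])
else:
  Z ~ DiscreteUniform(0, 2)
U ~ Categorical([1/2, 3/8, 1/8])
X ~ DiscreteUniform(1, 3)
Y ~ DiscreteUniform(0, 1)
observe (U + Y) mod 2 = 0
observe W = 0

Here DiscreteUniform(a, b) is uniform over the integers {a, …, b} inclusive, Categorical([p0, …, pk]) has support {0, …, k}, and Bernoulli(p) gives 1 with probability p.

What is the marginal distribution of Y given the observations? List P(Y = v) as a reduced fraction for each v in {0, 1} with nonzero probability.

P(Y=0) = 5/8, P(Y=1) = 3/8

Enumerate traces; 27 have nonzero weight after conditioning:
  (W=0, Z=0, U=0, X=1, Y=0) weight 1/80
  (W=0, Z=0, U=0, X=2, Y=0) weight 1/80
  (W=0, Z=0, U=0, X=3, Y=0) weight 1/80
  (W=0, Z=0, U=1, X=1, Y=1) weight 3/320
  (W=0, Z=0, U=1, X=2, Y=1) weight 3/320
  (W=0, Z=0, U=1, X=3, Y=1) weight 3/320
  (W=0, Z=0, U=2, X=1, Y=0) weight 1/320
  (W=0, Z=0, U=2, X=2, Y=0) weight 1/320
  … 19 more
Group by Y:
  weight(Y=0) = 5/32
  weight(Y=1) = 3/32
Total weight = 5/32 + 3/32 = 1/4
P(Y=0 | obs) = 5/32 / 1/4 = 5/8
P(Y=1 | obs) = 3/32 / 1/4 = 3/8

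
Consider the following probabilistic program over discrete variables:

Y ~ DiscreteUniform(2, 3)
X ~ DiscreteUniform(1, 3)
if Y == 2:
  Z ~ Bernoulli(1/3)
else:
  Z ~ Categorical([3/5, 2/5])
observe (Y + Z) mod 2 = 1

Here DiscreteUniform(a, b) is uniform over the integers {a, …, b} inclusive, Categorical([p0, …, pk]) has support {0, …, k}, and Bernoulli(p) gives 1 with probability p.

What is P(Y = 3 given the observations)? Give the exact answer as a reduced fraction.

P(Y = 3 | obs) = 9/14

Enumerate traces; 6 have nonzero weight after conditioning:
  (Y=2, X=1, Z=1) weight 1/18
  (Y=2, X=2, Z=1) weight 1/18
  (Y=2, X=3, Z=1) weight 1/18
  (Y=3, X=1, Z=0) weight 1/10
  (Y=3, X=2, Z=0) weight 1/10
  (Y=3, X=3, Z=0) weight 1/10
Group by Y:
  weight(Y=2) = 1/6
  weight(Y=3) = 3/10
Total weight = 1/6 + 3/10 = 7/15
P(Y=2 | obs) = 1/6 / 7/15 = 5/14
P(Y=3 | obs) = 3/10 / 7/15 = 9/14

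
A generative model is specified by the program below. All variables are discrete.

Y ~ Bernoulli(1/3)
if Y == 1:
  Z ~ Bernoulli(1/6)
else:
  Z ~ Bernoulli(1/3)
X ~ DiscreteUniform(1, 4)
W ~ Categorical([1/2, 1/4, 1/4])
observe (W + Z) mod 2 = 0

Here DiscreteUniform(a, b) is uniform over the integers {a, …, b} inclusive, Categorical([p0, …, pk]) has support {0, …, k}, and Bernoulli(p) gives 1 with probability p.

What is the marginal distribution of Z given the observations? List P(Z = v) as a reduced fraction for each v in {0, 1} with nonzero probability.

P(Z=0) = 39/44, P(Z=1) = 5/44

Enumerate traces; 24 have nonzero weight after conditioning:
  (Y=0, Z=0, X=1, W=0) weight 1/18
  (Y=0, Z=0, X=1, W=2) weight 1/36
  (Y=0, Z=0, X=2, W=0) weight 1/18
  (Y=0, Z=0, X=2, W=2) weight 1/36
  (Y=0, Z=0, X=3, W=0) weight 1/18
  (Y=0, Z=0, X=3, W=2) weight 1/36
  (Y=0, Z=0, X=4, W=0) weight 1/18
  (Y=0, Z=0, X=4, W=2) weight 1/36
  (Y=0, Z=1, X=1, W=1) weight 1/72
  … 15 more
Group by Z:
  weight(Z=0) = 13/24
  weight(Z=1) = 5/72
Total weight = 13/24 + 5/72 = 11/18
P(Z=0 | obs) = 13/24 / 11/18 = 39/44
P(Z=1 | obs) = 5/72 / 11/18 = 5/44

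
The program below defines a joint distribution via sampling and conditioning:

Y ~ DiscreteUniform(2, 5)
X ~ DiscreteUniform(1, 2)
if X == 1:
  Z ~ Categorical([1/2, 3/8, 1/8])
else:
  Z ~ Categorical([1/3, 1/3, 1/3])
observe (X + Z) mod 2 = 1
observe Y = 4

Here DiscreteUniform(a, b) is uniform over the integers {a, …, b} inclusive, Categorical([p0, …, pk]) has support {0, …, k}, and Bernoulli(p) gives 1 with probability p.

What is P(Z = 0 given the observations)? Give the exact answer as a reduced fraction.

Enumerate traces; 3 have nonzero weight after conditioning:
  (Y=4, X=1, Z=0) weight 1/16
  (Y=4, X=1, Z=2) weight 1/64
  (Y=4, X=2, Z=1) weight 1/24
Group by Z:
  weight(Z=0) = 1/16
  weight(Z=1) = 1/24
  weight(Z=2) = 1/64
Total weight = 1/16 + 1/24 + 1/64 = 23/192
P(Z=0 | obs) = 1/16 / 23/192 = 12/23
P(Z=1 | obs) = 1/24 / 23/192 = 8/23
P(Z=2 | obs) = 1/64 / 23/192 = 3/23

P(Z = 0 | obs) = 12/23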